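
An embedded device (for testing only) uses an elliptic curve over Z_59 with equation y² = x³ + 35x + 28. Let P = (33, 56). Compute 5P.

(30, 17)

Repeated addition: build up to 5P.
2P: tangent at (33, 56): λ = (3·33² + 35)/(2·56) ≡ 57/53. 53⁻¹ ≡ 49 (mod 59), so λ ≡ 57·49 ≡ 20.
  x = λ² - 33 - 33 = 400 - 66 ≡ 39; y = λ·(33 - 39) - 56 ≡ 1. → (39, 1)
3P: (39, 1) + (33, 56). λ = (56 - 1)/(33 - 39) ≡ 55/53 mod 59. 53⁻¹ ≡ 49 (mod 59), so λ ≡ 40.
  x = λ² - 39 - 33 = 1600 - 72 ≡ 53; y = λ·(39 - 53) - 1 ≡ 29. → (53, 29)
4P: (53, 29) + (33, 56). λ = (56 - 29)/(33 - 53) ≡ 27/39 mod 59. 39⁻¹ ≡ 56 (mod 59) since 39·56 = 2184 ≡ 1, so λ ≡ 37.
  x = λ² - 53 - 33 = 1369 - 86 ≡ 44; y = λ·(53 - 44) - 29 ≡ 9. → (44, 9)
5P: (44, 9) + (33, 56). λ = (56 - 9)/(33 - 44) ≡ 47/48 mod 59. 48⁻¹ ≡ 16 (mod 59), so λ ≡ 44.
  x = λ² - 44 - 33 = 1936 - 77 ≡ 30; y = λ·(44 - 30) - 9 ≡ 17. → (30, 17)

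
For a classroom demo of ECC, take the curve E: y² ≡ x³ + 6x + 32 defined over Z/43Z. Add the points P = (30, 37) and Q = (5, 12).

(30, 37) + (5, 12). λ = (12 - 37)/(5 - 30) ≡ 18/18 mod 43. 18⁻¹ ≡ 12 (mod 43), so λ ≡ 1.
  x = λ² - 30 - 5 = 1 - 35 ≡ 9; y = λ·(30 - 9) - 37 ≡ 27. → (9, 27)

(9, 27)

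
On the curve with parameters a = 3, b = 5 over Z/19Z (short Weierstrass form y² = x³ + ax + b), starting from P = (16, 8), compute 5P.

(4, 9)

Repeated addition: build up to 5P.
2P: tangent at (16, 8): λ = (3·16² + 3)/(2·8) ≡ 11/16. 16⁻¹ ≡ 6 (mod 19) since 16·6 = 96 ≡ 1, so λ ≡ 11·6 ≡ 9.
  x = λ² - 16 - 16 = 81 - 32 ≡ 11; y = λ·(16 - 11) - 8 ≡ 18. → (11, 18)
3P: (11, 18) + (16, 8). λ = (8 - 18)/(16 - 11) ≡ 9/5 mod 19. 5⁻¹ ≡ 4 (mod 19) since 5·4 = 20 ≡ 1, so λ ≡ 17.
  x = λ² - 11 - 16 = 289 - 27 ≡ 15; y = λ·(11 - 15) - 18 ≡ 9. → (15, 9)
4P: (15, 9) + (16, 8). λ = (8 - 9)/(16 - 15) ≡ 18/1 mod 19. 1⁻¹ ≡ 1 (mod 19) since 1·1 = 1 ≡ 1, so λ ≡ 18.
  x = λ² - 15 - 16 = 324 - 31 ≡ 8; y = λ·(15 - 8) - 9 ≡ 3. → (8, 3)
5P: (8, 3) + (16, 8). λ = (8 - 3)/(16 - 8) ≡ 5/8 mod 19. 8⁻¹ ≡ 12 (mod 19) since 8·12 = 96 ≡ 1, so λ ≡ 3.
  x = λ² - 8 - 16 = 9 - 24 ≡ 4; y = λ·(8 - 4) - 3 ≡ 9. → (4, 9)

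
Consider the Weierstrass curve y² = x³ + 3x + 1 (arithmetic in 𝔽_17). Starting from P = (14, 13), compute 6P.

Double-and-add on 6 = (110)₂. Start with P = (14, 13) for the leading 1-bit.
double: tangent at (14, 13): λ = (3·14² + 3)/(2·13) ≡ 13/9. 9⁻¹ ≡ 2 (mod 17) since 9·2 = 18 ≡ 1, so λ ≡ 13·2 ≡ 9.
  x = λ² - 14 - 14 = 81 - 28 ≡ 2; y = λ·(14 - 2) - 13 ≡ 10. → (2, 10)
add P: (2, 10) + (14, 13). λ = (13 - 10)/(14 - 2) ≡ 3/12 mod 17. 12⁻¹ ≡ 10 (mod 17), so λ ≡ 13.
  x = λ² - 2 - 14 = 169 - 16 ≡ 0; y = λ·(2 - 0) - 10 ≡ 16. → (0, 16)
double: tangent at (0, 16): λ = (3·0² + 3)/(2·16) ≡ 3/15. 15⁻¹ ≡ 8 (mod 17), so λ ≡ 3·8 ≡ 7.
  x = λ² - 0 - 0 = 49 - 0 ≡ 15; y = λ·(0 - 15) - 16 ≡ 15. → (15, 15)

(15, 15)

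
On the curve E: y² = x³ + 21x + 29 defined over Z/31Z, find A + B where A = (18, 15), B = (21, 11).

(11, 17)

(18, 15) + (21, 11). λ = (11 - 15)/(21 - 18) ≡ 27/3 mod 31. 3⁻¹ ≡ 21 (mod 31), so λ ≡ 9.
  x = λ² - 18 - 21 = 81 - 39 ≡ 11; y = λ·(18 - 11) - 15 ≡ 17. → (11, 17)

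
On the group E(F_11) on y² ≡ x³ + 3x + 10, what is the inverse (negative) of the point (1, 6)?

-(1, 6) = (1, -6 mod 11) = (1, 5).

(1, 5)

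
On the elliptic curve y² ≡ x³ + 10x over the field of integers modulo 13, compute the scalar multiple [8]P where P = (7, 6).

Repeated addition: build up to 8P.
2P: tangent at (7, 6): λ = (3·7² + 10)/(2·6) ≡ 1/12. 12⁻¹ ≡ 12 (mod 13), so λ ≡ 1·12 ≡ 12.
  x = λ² - 7 - 7 = 144 - 14 ≡ 0; y = λ·(7 - 0) - 6 ≡ 0. → (0, 0)
3P: (0, 0) + (7, 6). λ = (6 - 0)/(7 - 0) ≡ 6/7 mod 13. 7⁻¹ ≡ 2 (mod 13) since 7·2 = 14 ≡ 1, so λ ≡ 12.
  x = λ² - 0 - 7 = 144 - 7 ≡ 7; y = λ·(0 - 7) - 0 ≡ 7. → (7, 7)
4P: (7, 7) + (7, 6): same x and y₁ ≡ -y₂, so the sum is O.
5P: O + (7, 6) = (7, 6) (identity).
6P: tangent at (7, 6): λ = (3·7² + 10)/(2·6) ≡ 1/12. 12⁻¹ ≡ 12 (mod 13), so λ ≡ 1·12 ≡ 12.
  x = λ² - 7 - 7 = 144 - 14 ≡ 0; y = λ·(7 - 0) - 6 ≡ 0. → (0, 0)
7P: (0, 0) + (7, 6). λ = (6 - 0)/(7 - 0) ≡ 6/7 mod 13. 7⁻¹ ≡ 2 (mod 13), so λ ≡ 12.
  x = λ² - 0 - 7 = 144 - 7 ≡ 7; y = λ·(0 - 7) - 0 ≡ 7. → (7, 7)
8P: (7, 7) + (7, 6): same x and y₁ ≡ -y₂, so the sum is O.

O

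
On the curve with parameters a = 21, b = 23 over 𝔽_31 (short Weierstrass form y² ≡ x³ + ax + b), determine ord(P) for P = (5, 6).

5

2P: tangent at (5, 6): λ = (3·5² + 21)/(2·6) ≡ 3/12. 12⁻¹ ≡ 13 (mod 31), so λ ≡ 3·13 ≡ 8.
  x = λ² - 5 - 5 = 64 - 10 ≡ 23; y = λ·(5 - 23) - 6 ≡ 5. → (23, 5)
3P: (23, 5) + (5, 6). λ = (6 - 5)/(5 - 23) ≡ 1/13 mod 31. 13⁻¹ ≡ 12 (mod 31) since 13·12 = 156 ≡ 1, so λ ≡ 12.
  x = λ² - 23 - 5 = 144 - 28 ≡ 23; y = λ·(23 - 23) - 5 ≡ 26. → (23, 26)
4P: (23, 26) + (5, 6). λ = (6 - 26)/(5 - 23) ≡ 11/13 mod 31. 13⁻¹ ≡ 12 (mod 31), so λ ≡ 8.
  x = λ² - 23 - 5 = 64 - 28 ≡ 5; y = λ·(23 - 5) - 26 ≡ 25. → (5, 25)
5P: (5, 25) + (5, 6): same x and y₁ ≡ -y₂, so the sum is O.
5P = O, so the order is 5.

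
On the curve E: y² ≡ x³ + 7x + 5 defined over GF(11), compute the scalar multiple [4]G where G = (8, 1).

(5, 0)

Repeated addition: build up to 4G.
2G: tangent at (8, 1): λ = (3·8² + 7)/(2·1) ≡ 1/2. 2⁻¹ ≡ 6 (mod 11) since 2·6 = 12 ≡ 1, so λ ≡ 1·6 ≡ 6.
  x = λ² - 8 - 8 = 36 - 16 ≡ 9; y = λ·(8 - 9) - 1 ≡ 4. → (9, 4)
3G: (9, 4) + (8, 1). λ = (1 - 4)/(8 - 9) ≡ 8/10 mod 11. 10⁻¹ ≡ 10 (mod 11), so λ ≡ 3.
  x = λ² - 9 - 8 = 9 - 17 ≡ 3; y = λ·(9 - 3) - 4 ≡ 3. → (3, 3)
4G: (3, 3) + (8, 1). λ = (1 - 3)/(8 - 3) ≡ 9/5 mod 11. 5⁻¹ ≡ 9 (mod 11) since 5·9 = 45 ≡ 1, so λ ≡ 4.
  x = λ² - 3 - 8 = 16 - 11 ≡ 5; y = λ·(3 - 5) - 3 ≡ 0. → (5, 0)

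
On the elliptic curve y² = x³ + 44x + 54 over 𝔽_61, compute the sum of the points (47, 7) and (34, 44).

(26, 13)

(47, 7) + (34, 44). λ = (44 - 7)/(34 - 47) ≡ 37/48 mod 61. 48⁻¹ ≡ 14 (mod 61) since 48·14 = 672 ≡ 1, so λ ≡ 30.
  x = λ² - 47 - 34 = 900 - 81 ≡ 26; y = λ·(47 - 26) - 7 ≡ 13. → (26, 13)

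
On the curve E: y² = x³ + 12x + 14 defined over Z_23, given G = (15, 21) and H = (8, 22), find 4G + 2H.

(2, 0)

First 4G:
Repeated addition: build up to 4G.
2G: tangent at (15, 21): λ = (3·15² + 12)/(2·21) ≡ 20/19. 19⁻¹ ≡ 17 (mod 23) since 19·17 = 323 ≡ 1, so λ ≡ 20·17 ≡ 18.
  x = λ² - 15 - 15 = 324 - 30 ≡ 18; y = λ·(15 - 18) - 21 ≡ 17. → (18, 17)
3G: (18, 17) + (15, 21). λ = (21 - 17)/(15 - 18) ≡ 4/20 mod 23. 20⁻¹ ≡ 15 (mod 23), so λ ≡ 14.
  x = λ² - 18 - 15 = 196 - 33 ≡ 2; y = λ·(18 - 2) - 17 ≡ 0. → (2, 0)
4G: (2, 0) + (15, 21). λ = (21 - 0)/(15 - 2) ≡ 21/13 mod 23. 13⁻¹ ≡ 16 (mod 23) since 13·16 = 208 ≡ 1, so λ ≡ 14.
  x = λ² - 2 - 15 = 196 - 17 ≡ 18; y = λ·(2 - 18) - 0 ≡ 6. → (18, 6)
4G = (18, 6).
Next 2H:
Repeated addition: build up to 2H.
2H: tangent at (8, 22): λ = (3·8² + 12)/(2·22) ≡ 20/21. 21⁻¹ ≡ 11 (mod 23), so λ ≡ 20·11 ≡ 13.
  x = λ² - 8 - 8 = 169 - 16 ≡ 15; y = λ·(8 - 15) - 22 ≡ 2. → (15, 2)
2H = (15, 2).
Finally 4G + 2H:
(18, 6) + (15, 2). λ = (2 - 6)/(15 - 18) ≡ 19/20 mod 23. 20⁻¹ ≡ 15 (mod 23) since 20·15 = 300 ≡ 1, so λ ≡ 9.
  x = λ² - 18 - 15 = 81 - 33 ≡ 2; y = λ·(18 - 2) - 6 ≡ 0. → (2, 0)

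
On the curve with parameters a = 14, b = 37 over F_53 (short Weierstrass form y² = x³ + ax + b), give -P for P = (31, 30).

(31, 23)

-(31, 30) = (31, -30 mod 53) = (31, 23).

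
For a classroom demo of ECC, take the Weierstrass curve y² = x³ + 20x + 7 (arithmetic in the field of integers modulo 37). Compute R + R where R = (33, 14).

(29, 1)

tangent at (33, 14): λ = (3·33² + 20)/(2·14) ≡ 31/28. 28⁻¹ ≡ 4 (mod 37), so λ ≡ 31·4 ≡ 13.
  x = λ² - 33 - 33 = 169 - 66 ≡ 29; y = λ·(33 - 29) - 14 ≡ 1. → (29, 1)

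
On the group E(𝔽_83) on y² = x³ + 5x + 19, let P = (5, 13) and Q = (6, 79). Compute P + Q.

(5, 13) + (6, 79). λ = (79 - 13)/(6 - 5) ≡ 66/1 mod 83. 1⁻¹ ≡ 1 (mod 83), so λ ≡ 66.
  x = λ² - 5 - 6 = 4356 - 11 ≡ 29; y = λ·(5 - 29) - 13 ≡ 63. → (29, 63)

(29, 63)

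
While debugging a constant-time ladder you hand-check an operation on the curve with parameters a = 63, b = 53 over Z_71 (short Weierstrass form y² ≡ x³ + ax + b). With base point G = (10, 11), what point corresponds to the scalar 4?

Double-and-add on 4 = (100)₂. Start with G = (10, 11) for the leading 1-bit.
double: tangent at (10, 11): λ = (3·10² + 63)/(2·11) ≡ 8/22. 22⁻¹ ≡ 42 (mod 71) since 22·42 = 924 ≡ 1, so λ ≡ 8·42 ≡ 52.
  x = λ² - 10 - 10 = 2704 - 20 ≡ 57; y = λ·(10 - 57) - 11 ≡ 30. → (57, 30)
double: tangent at (57, 30): λ = (3·57² + 63)/(2·30) ≡ 12/60. 60⁻¹ ≡ 58 (mod 71) since 60·58 = 3480 ≡ 1, so λ ≡ 12·58 ≡ 57.
  x = λ² - 57 - 57 = 3249 - 114 ≡ 11; y = λ·(57 - 11) - 30 ≡ 36. → (11, 36)

(11, 36)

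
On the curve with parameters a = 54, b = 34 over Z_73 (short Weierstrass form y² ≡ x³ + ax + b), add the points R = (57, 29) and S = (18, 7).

(57, 29) + (18, 7). λ = (7 - 29)/(18 - 57) ≡ 51/34 mod 73. 34⁻¹ ≡ 58 (mod 73), so λ ≡ 38.
  x = λ² - 57 - 18 = 1444 - 75 ≡ 55; y = λ·(57 - 55) - 29 ≡ 47. → (55, 47)

(55, 47)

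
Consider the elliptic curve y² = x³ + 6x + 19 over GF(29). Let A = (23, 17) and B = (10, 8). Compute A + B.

(3, 8)

(23, 17) + (10, 8). λ = (8 - 17)/(10 - 23) ≡ 20/16 mod 29. 16⁻¹ ≡ 20 (mod 29) since 16·20 = 320 ≡ 1, so λ ≡ 23.
  x = λ² - 23 - 10 = 529 - 33 ≡ 3; y = λ·(23 - 3) - 17 ≡ 8. → (3, 8)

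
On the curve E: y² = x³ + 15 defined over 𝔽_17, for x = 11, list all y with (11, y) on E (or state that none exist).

x³ + 0x + 15 = 1346 ≡ 3 (mod 17).
3 is a non-residue mod 17; no y exists.

none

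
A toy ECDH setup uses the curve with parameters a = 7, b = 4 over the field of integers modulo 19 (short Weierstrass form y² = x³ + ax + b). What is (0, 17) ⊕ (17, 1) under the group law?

(0, 17) + (17, 1). λ = (1 - 17)/(17 - 0) ≡ 3/17 mod 19. 17⁻¹ ≡ 9 (mod 19), so λ ≡ 8.
  x = λ² - 0 - 17 = 64 - 17 ≡ 9; y = λ·(0 - 9) - 17 ≡ 6. → (9, 6)

(9, 6)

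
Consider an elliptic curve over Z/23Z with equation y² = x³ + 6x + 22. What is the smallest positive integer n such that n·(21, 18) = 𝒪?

2P: tangent at (21, 18): λ = (3·21² + 6)/(2·18) ≡ 18/13. 13⁻¹ ≡ 16 (mod 23), so λ ≡ 18·16 ≡ 12.
  x = λ² - 21 - 21 = 144 - 42 ≡ 10; y = λ·(21 - 10) - 18 ≡ 22. → (10, 22)
3P: (10, 22) + (21, 18). λ = (18 - 22)/(21 - 10) ≡ 19/11 mod 23. 11⁻¹ ≡ 21 (mod 23) since 11·21 = 231 ≡ 1, so λ ≡ 8.
  x = λ² - 10 - 21 = 64 - 31 ≡ 10; y = λ·(10 - 10) - 22 ≡ 1. → (10, 1)
4P: (10, 1) + (21, 18). λ = (18 - 1)/(21 - 10) ≡ 17/11 mod 23. 11⁻¹ ≡ 21 (mod 23) since 11·21 = 231 ≡ 1, so λ ≡ 12.
  x = λ² - 10 - 21 = 144 - 31 ≡ 21; y = λ·(10 - 21) - 1 ≡ 5. → (21, 5)
5P: (21, 5) + (21, 18): same x and y₁ ≡ -y₂, so the sum is 𝒪.
5P = 𝒪, so the order is 5.

5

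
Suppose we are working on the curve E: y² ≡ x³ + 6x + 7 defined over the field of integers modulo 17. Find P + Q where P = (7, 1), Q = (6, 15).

(13, 15)

(7, 1) + (6, 15). λ = (15 - 1)/(6 - 7) ≡ 14/16 mod 17. 16⁻¹ ≡ 16 (mod 17), so λ ≡ 3.
  x = λ² - 7 - 6 = 9 - 13 ≡ 13; y = λ·(7 - 13) - 1 ≡ 15. → (13, 15)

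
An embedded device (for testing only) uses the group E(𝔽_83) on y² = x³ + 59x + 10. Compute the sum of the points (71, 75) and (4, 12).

(71, 75) + (4, 12). λ = (12 - 75)/(4 - 71) ≡ 20/16 mod 83. 16⁻¹ ≡ 26 (mod 83) since 16·26 = 416 ≡ 1, so λ ≡ 22.
  x = λ² - 71 - 4 = 484 - 75 ≡ 77; y = λ·(71 - 77) - 75 ≡ 42. → (77, 42)

(77, 42)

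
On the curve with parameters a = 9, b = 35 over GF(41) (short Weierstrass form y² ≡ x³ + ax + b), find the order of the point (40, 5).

2P: tangent at (40, 5): λ = (3·40² + 9)/(2·5) ≡ 12/10. 10⁻¹ ≡ 37 (mod 41) since 10·37 = 370 ≡ 1, so λ ≡ 12·37 ≡ 34.
  x = λ² - 40 - 40 = 1156 - 80 ≡ 10; y = λ·(40 - 10) - 5 ≡ 31. → (10, 31)
3P: (10, 31) + (40, 5). λ = (5 - 31)/(40 - 10) ≡ 15/30 mod 41. 30⁻¹ ≡ 26 (mod 41) since 30·26 = 780 ≡ 1, so λ ≡ 21.
  x = λ² - 10 - 40 = 441 - 50 ≡ 22; y = λ·(10 - 22) - 31 ≡ 4. → (22, 4)
4P: (22, 4) + (40, 5). λ = (5 - 4)/(40 - 22) ≡ 1/18 mod 41. 18⁻¹ ≡ 16 (mod 41) since 18·16 = 288 ≡ 1, so λ ≡ 16.
  x = λ² - 22 - 40 = 256 - 62 ≡ 30; y = λ·(22 - 30) - 4 ≡ 32. → (30, 32)
5P: (30, 32) + (40, 5). λ = (5 - 32)/(40 - 30) ≡ 14/10 mod 41. 10⁻¹ ≡ 37 (mod 41), so λ ≡ 26.
  x = λ² - 30 - 40 = 676 - 70 ≡ 32; y = λ·(30 - 32) - 32 ≡ 39. → (32, 39)
6P: (32, 39) + (40, 5). λ = (5 - 39)/(40 - 32) ≡ 7/8 mod 41. 8⁻¹ ≡ 36 (mod 41), so λ ≡ 6.
  x = λ² - 32 - 40 = 36 - 72 ≡ 5; y = λ·(32 - 5) - 39 ≡ 0. → (5, 0)
7P: (5, 0) + (40, 5). λ = (5 - 0)/(40 - 5) ≡ 5/35 mod 41. 35⁻¹ ≡ 34 (mod 41), so λ ≡ 6.
  x = λ² - 5 - 40 = 36 - 45 ≡ 32; y = λ·(5 - 32) - 0 ≡ 2. → (32, 2)
8P: (32, 2) + (40, 5). λ = (5 - 2)/(40 - 32) ≡ 3/8 mod 41. 8⁻¹ ≡ 36 (mod 41), so λ ≡ 26.
  x = λ² - 32 - 40 = 676 - 72 ≡ 30; y = λ·(32 - 30) - 2 ≡ 9. → (30, 9)
9P: (30, 9) + (40, 5). λ = (5 - 9)/(40 - 30) ≡ 37/10 mod 41. 10⁻¹ ≡ 37 (mod 41) since 10·37 = 370 ≡ 1, so λ ≡ 16.
  x = λ² - 30 - 40 = 256 - 70 ≡ 22; y = λ·(30 - 22) - 9 ≡ 37. → (22, 37)
10P: (22, 37) + (40, 5). λ = (5 - 37)/(40 - 22) ≡ 9/18 mod 41. 18⁻¹ ≡ 16 (mod 41), so λ ≡ 21.
  x = λ² - 22 - 40 = 441 - 62 ≡ 10; y = λ·(22 - 10) - 37 ≡ 10. → (10, 10)
11P: (10, 10) + (40, 5). λ = (5 - 10)/(40 - 10) ≡ 36/30 mod 41. 30⁻¹ ≡ 26 (mod 41), so λ ≡ 34.
  x = λ² - 10 - 40 = 1156 - 50 ≡ 40; y = λ·(10 - 40) - 10 ≡ 36. → (40, 36)
12P: (40, 36) + (40, 5): same x and y₁ ≡ -y₂, so the sum is O.
12P = O, so the order is 12.

12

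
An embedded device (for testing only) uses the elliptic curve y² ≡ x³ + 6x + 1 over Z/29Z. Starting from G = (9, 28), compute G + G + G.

Repeated addition: build up to 3G.
2G: tangent at (9, 28): λ = (3·9² + 6)/(2·28) ≡ 17/27. 27⁻¹ ≡ 14 (mod 29), so λ ≡ 17·14 ≡ 6.
  x = λ² - 9 - 9 = 36 - 18 ≡ 18; y = λ·(9 - 18) - 28 ≡ 5. → (18, 5)
3G: (18, 5) + (9, 28). λ = (28 - 5)/(9 - 18) ≡ 23/20 mod 29. 20⁻¹ ≡ 16 (mod 29) since 20·16 = 320 ≡ 1, so λ ≡ 20.
  x = λ² - 18 - 9 = 400 - 27 ≡ 25; y = λ·(18 - 25) - 5 ≡ 0. → (25, 0)

(25, 0)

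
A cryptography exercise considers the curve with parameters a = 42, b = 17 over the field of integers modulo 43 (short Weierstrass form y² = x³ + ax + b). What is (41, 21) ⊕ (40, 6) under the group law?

(15, 25)

(41, 21) + (40, 6). λ = (6 - 21)/(40 - 41) ≡ 28/42 mod 43. 42⁻¹ ≡ 42 (mod 43), so λ ≡ 15.
  x = λ² - 41 - 40 = 225 - 81 ≡ 15; y = λ·(41 - 15) - 21 ≡ 25. → (15, 25)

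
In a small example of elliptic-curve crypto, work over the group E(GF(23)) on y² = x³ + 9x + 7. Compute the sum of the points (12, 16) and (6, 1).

(12, 16) + (6, 1). λ = (1 - 16)/(6 - 12) ≡ 8/17 mod 23. 17⁻¹ ≡ 19 (mod 23) since 17·19 = 323 ≡ 1, so λ ≡ 14.
  x = λ² - 12 - 6 = 196 - 18 ≡ 17; y = λ·(12 - 17) - 16 ≡ 6. → (17, 6)

(17, 6)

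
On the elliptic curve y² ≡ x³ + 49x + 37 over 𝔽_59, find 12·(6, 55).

Write Q = (6, 55).
Repeated addition: build up to 12Q.
2Q: tangent at (6, 55): λ = (3·6² + 49)/(2·55) ≡ 39/51. 51⁻¹ ≡ 22 (mod 59), so λ ≡ 39·22 ≡ 32.
  x = λ² - 6 - 6 = 1024 - 12 ≡ 9; y = λ·(6 - 9) - 55 ≡ 26. → (9, 26)
3Q: (9, 26) + (6, 55). λ = (55 - 26)/(6 - 9) ≡ 29/56 mod 59. 56⁻¹ ≡ 39 (mod 59), so λ ≡ 10.
  x = λ² - 9 - 6 = 100 - 15 ≡ 26; y = λ·(9 - 26) - 26 ≡ 40. → (26, 40)
4Q: (26, 40) + (6, 55). λ = (55 - 40)/(6 - 26) ≡ 15/39 mod 59. 39⁻¹ ≡ 56 (mod 59), so λ ≡ 14.
  x = λ² - 26 - 6 = 196 - 32 ≡ 46; y = λ·(26 - 46) - 40 ≡ 34. → (46, 34)
5Q: (46, 34) + (6, 55). λ = (55 - 34)/(6 - 46) ≡ 21/19 mod 59. 19⁻¹ ≡ 28 (mod 59), so λ ≡ 57.
  x = λ² - 46 - 6 = 3249 - 52 ≡ 11; y = λ·(46 - 11) - 34 ≡ 14. → (11, 14)
6Q: (11, 14) + (6, 55). λ = (55 - 14)/(6 - 11) ≡ 41/54 mod 59. 54⁻¹ ≡ 47 (mod 59), so λ ≡ 39.
  x = λ² - 11 - 6 = 1521 - 17 ≡ 29; y = λ·(11 - 29) - 14 ≡ 51. → (29, 51)
7Q: (29, 51) + (6, 55). λ = (55 - 51)/(6 - 29) ≡ 4/36 mod 59. 36⁻¹ ≡ 41 (mod 59), so λ ≡ 46.
  x = λ² - 29 - 6 = 2116 - 35 ≡ 16; y = λ·(29 - 16) - 51 ≡ 16. → (16, 16)
8Q: (16, 16) + (6, 55). λ = (55 - 16)/(6 - 16) ≡ 39/49 mod 59. 49⁻¹ ≡ 53 (mod 59) since 49·53 = 2597 ≡ 1, so λ ≡ 2.
  x = λ² - 16 - 6 = 4 - 22 ≡ 41; y = λ·(16 - 41) - 16 ≡ 52. → (41, 52)
9Q: (41, 52) + (6, 55). λ = (55 - 52)/(6 - 41) ≡ 3/24 mod 59. 24⁻¹ ≡ 32 (mod 59) since 24·32 = 768 ≡ 1, so λ ≡ 37.
  x = λ² - 41 - 6 = 1369 - 47 ≡ 24; y = λ·(41 - 24) - 52 ≡ 46. → (24, 46)
10Q: (24, 46) + (6, 55). λ = (55 - 46)/(6 - 24) ≡ 9/41 mod 59. 41⁻¹ ≡ 36 (mod 59) since 41·36 = 1476 ≡ 1, so λ ≡ 29.
  x = λ² - 24 - 6 = 841 - 30 ≡ 44; y = λ·(24 - 44) - 46 ≡ 23. → (44, 23)
11Q: (44, 23) + (6, 55). λ = (55 - 23)/(6 - 44) ≡ 32/21 mod 59. 21⁻¹ ≡ 45 (mod 59), so λ ≡ 24.
  x = λ² - 44 - 6 = 576 - 50 ≡ 54; y = λ·(44 - 54) - 23 ≡ 32. → (54, 32)
12Q: (54, 32) + (6, 55). λ = (55 - 32)/(6 - 54) ≡ 23/11 mod 59. 11⁻¹ ≡ 43 (mod 59), so λ ≡ 45.
  x = λ² - 54 - 6 = 2025 - 60 ≡ 18; y = λ·(54 - 18) - 32 ≡ 54. → (18, 54)

(18, 54)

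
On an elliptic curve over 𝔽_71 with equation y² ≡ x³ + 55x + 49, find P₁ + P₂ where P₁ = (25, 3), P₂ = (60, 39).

(58, 30)

(25, 3) + (60, 39). λ = (39 - 3)/(60 - 25) ≡ 36/35 mod 71. 35⁻¹ ≡ 69 (mod 71) since 35·69 = 2415 ≡ 1, so λ ≡ 70.
  x = λ² - 25 - 60 = 4900 - 85 ≡ 58; y = λ·(25 - 58) - 3 ≡ 30. → (58, 30)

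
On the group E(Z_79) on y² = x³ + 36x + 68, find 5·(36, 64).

Write G = (36, 64).
Repeated addition: build up to 5G.
2G: tangent at (36, 64): λ = (3·36² + 36)/(2·64) ≡ 53/49. 49⁻¹ ≡ 50 (mod 79) since 49·50 = 2450 ≡ 1, so λ ≡ 53·50 ≡ 43.
  x = λ² - 36 - 36 = 1849 - 72 ≡ 39; y = λ·(36 - 39) - 64 ≡ 44. → (39, 44)
3G: (39, 44) + (36, 64). λ = (64 - 44)/(36 - 39) ≡ 20/76 mod 79. 76⁻¹ ≡ 26 (mod 79) since 76·26 = 1976 ≡ 1, so λ ≡ 46.
  x = λ² - 39 - 36 = 2116 - 75 ≡ 66; y = λ·(39 - 66) - 44 ≡ 57. → (66, 57)
4G: (66, 57) + (36, 64). λ = (64 - 57)/(36 - 66) ≡ 7/49 mod 79. 49⁻¹ ≡ 50 (mod 79), so λ ≡ 34.
  x = λ² - 66 - 36 = 1156 - 102 ≡ 27; y = λ·(66 - 27) - 57 ≡ 5. → (27, 5)
5G: (27, 5) + (36, 64). λ = (64 - 5)/(36 - 27) ≡ 59/9 mod 79. 9⁻¹ ≡ 44 (mod 79), so λ ≡ 68.
  x = λ² - 27 - 36 = 4624 - 63 ≡ 58; y = λ·(27 - 58) - 5 ≡ 20. → (58, 20)

(58, 20)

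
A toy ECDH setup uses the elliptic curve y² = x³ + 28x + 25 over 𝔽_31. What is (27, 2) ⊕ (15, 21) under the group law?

(21, 4)

(27, 2) + (15, 21). λ = (21 - 2)/(15 - 27) ≡ 19/19 mod 31. 19⁻¹ ≡ 18 (mod 31), so λ ≡ 1.
  x = λ² - 27 - 15 = 1 - 42 ≡ 21; y = λ·(27 - 21) - 2 ≡ 4. → (21, 4)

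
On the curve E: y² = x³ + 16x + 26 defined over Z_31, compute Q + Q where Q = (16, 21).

tangent at (16, 21): λ = (3·16² + 16)/(2·21) ≡ 9/11. 11⁻¹ ≡ 17 (mod 31) since 11·17 = 187 ≡ 1, so λ ≡ 9·17 ≡ 29.
  x = λ² - 16 - 16 = 841 - 32 ≡ 3; y = λ·(16 - 3) - 21 ≡ 15. → (3, 15)

(3, 15)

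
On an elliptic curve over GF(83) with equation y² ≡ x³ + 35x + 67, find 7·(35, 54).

(67, 68)

Write G = (35, 54).
Double-and-add on 7 = (111)₂. Start with G = (35, 54) for the leading 1-bit.
double: tangent at (35, 54): λ = (3·35² + 35)/(2·54) ≡ 58/25. 25⁻¹ ≡ 10 (mod 83), so λ ≡ 58·10 ≡ 82.
  x = λ² - 35 - 35 = 6724 - 70 ≡ 14; y = λ·(35 - 14) - 54 ≡ 8. → (14, 8)
add G: (14, 8) + (35, 54). λ = (54 - 8)/(35 - 14) ≡ 46/21 mod 83. 21⁻¹ ≡ 4 (mod 83), so λ ≡ 18.
  x = λ² - 14 - 35 = 324 - 49 ≡ 26; y = λ·(14 - 26) - 8 ≡ 25. → (26, 25)
double: tangent at (26, 25): λ = (3·26² + 35)/(2·25) ≡ 71/50. 50⁻¹ ≡ 5 (mod 83), so λ ≡ 71·5 ≡ 23.
  x = λ² - 26 - 26 = 529 - 52 ≡ 62; y = λ·(26 - 62) - 25 ≡ 60. → (62, 60)
add G: (62, 60) + (35, 54). λ = (54 - 60)/(35 - 62) ≡ 77/56 mod 83. 56⁻¹ ≡ 43 (mod 83), so λ ≡ 74.
  x = λ² - 62 - 35 = 5476 - 97 ≡ 67; y = λ·(62 - 67) - 60 ≡ 68. → (67, 68)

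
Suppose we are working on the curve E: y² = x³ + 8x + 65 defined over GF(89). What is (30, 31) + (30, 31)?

tangent at (30, 31): λ = (3·30² + 8)/(2·31) ≡ 38/62. 62⁻¹ ≡ 56 (mod 89), so λ ≡ 38·56 ≡ 81.
  x = λ² - 30 - 30 = 6561 - 60 ≡ 4; y = λ·(30 - 4) - 31 ≡ 28. → (4, 28)

(4, 28)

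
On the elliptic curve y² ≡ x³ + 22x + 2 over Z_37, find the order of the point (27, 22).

2P: tangent at (27, 22): λ = (3·27² + 22)/(2·22) ≡ 26/7. 7⁻¹ ≡ 16 (mod 37), so λ ≡ 26·16 ≡ 9.
  x = λ² - 27 - 27 = 81 - 54 ≡ 27; y = λ·(27 - 27) - 22 ≡ 15. → (27, 15)
3P: (27, 15) + (27, 22): same x and y₁ ≡ -y₂, so the sum is 𝒪.
3P = 𝒪, so the order is 3.

3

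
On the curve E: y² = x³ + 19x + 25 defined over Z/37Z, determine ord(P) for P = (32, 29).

2P: tangent at (32, 29): λ = (3·32² + 19)/(2·29) ≡ 20/21. 21⁻¹ ≡ 30 (mod 37), so λ ≡ 20·30 ≡ 8.
  x = λ² - 32 - 32 = 64 - 64 ≡ 0; y = λ·(32 - 0) - 29 ≡ 5. → (0, 5)
3P: (0, 5) + (32, 29). λ = (29 - 5)/(32 - 0) ≡ 24/32 mod 37. 32⁻¹ ≡ 22 (mod 37), so λ ≡ 10.
  x = λ² - 0 - 32 = 100 - 32 ≡ 31; y = λ·(0 - 31) - 5 ≡ 18. → (31, 18)
4P: (31, 18) + (32, 29). λ = (29 - 18)/(32 - 31) ≡ 11/1 mod 37. 1⁻¹ ≡ 1 (mod 37) since 1·1 = 1 ≡ 1, so λ ≡ 11.
  x = λ² - 31 - 32 = 121 - 63 ≡ 21; y = λ·(31 - 21) - 18 ≡ 18. → (21, 18)
5P: (21, 18) + (32, 29). λ = (29 - 18)/(32 - 21) ≡ 11/11 mod 37. 11⁻¹ ≡ 27 (mod 37), so λ ≡ 1.
  x = λ² - 21 - 32 = 1 - 53 ≡ 22; y = λ·(21 - 22) - 18 ≡ 18. → (22, 18)
6P: (22, 18) + (32, 29). λ = (29 - 18)/(32 - 22) ≡ 11/10 mod 37. 10⁻¹ ≡ 26 (mod 37), so λ ≡ 27.
  x = λ² - 22 - 32 = 729 - 54 ≡ 9; y = λ·(22 - 9) - 18 ≡ 0. → (9, 0)
7P: (9, 0) + (32, 29). λ = (29 - 0)/(32 - 9) ≡ 29/23 mod 37. 23⁻¹ ≡ 29 (mod 37), so λ ≡ 27.
  x = λ² - 9 - 32 = 729 - 41 ≡ 22; y = λ·(9 - 22) - 0 ≡ 19. → (22, 19)
8P: (22, 19) + (32, 29). λ = (29 - 19)/(32 - 22) ≡ 10/10 mod 37. 10⁻¹ ≡ 26 (mod 37), so λ ≡ 1.
  x = λ² - 22 - 32 = 1 - 54 ≡ 21; y = λ·(22 - 21) - 19 ≡ 19. → (21, 19)
9P: (21, 19) + (32, 29). λ = (29 - 19)/(32 - 21) ≡ 10/11 mod 37. 11⁻¹ ≡ 27 (mod 37), so λ ≡ 11.
  x = λ² - 21 - 32 = 121 - 53 ≡ 31; y = λ·(21 - 31) - 19 ≡ 19. → (31, 19)
10P: (31, 19) + (32, 29). λ = (29 - 19)/(32 - 31) ≡ 10/1 mod 37. 1⁻¹ ≡ 1 (mod 37), so λ ≡ 10.
  x = λ² - 31 - 32 = 100 - 63 ≡ 0; y = λ·(31 - 0) - 19 ≡ 32. → (0, 32)
11P: (0, 32) + (32, 29). λ = (29 - 32)/(32 - 0) ≡ 34/32 mod 37. 32⁻¹ ≡ 22 (mod 37) since 32·22 = 704 ≡ 1, so λ ≡ 8.
  x = λ² - 0 - 32 = 64 - 32 ≡ 32; y = λ·(0 - 32) - 32 ≡ 8. → (32, 8)
12P: (32, 8) + (32, 29): same x and y₁ ≡ -y₂, so the sum is the point at infinity.
12P = the point at infinity, so the order is 12.

12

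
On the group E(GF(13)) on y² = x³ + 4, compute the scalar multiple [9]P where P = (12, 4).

Repeated addition: build up to 9P.
2P: tangent at (12, 4): λ = (3·12² + 0)/(2·4) ≡ 3/8. 8⁻¹ ≡ 5 (mod 13) since 8·5 = 40 ≡ 1, so λ ≡ 3·5 ≡ 2.
  x = λ² - 12 - 12 = 4 - 24 ≡ 6; y = λ·(12 - 6) - 4 ≡ 8. → (6, 8)
3P: (6, 8) + (12, 4). λ = (4 - 8)/(12 - 6) ≡ 9/6 mod 13. 6⁻¹ ≡ 11 (mod 13), so λ ≡ 8.
  x = λ² - 6 - 12 = 64 - 18 ≡ 7; y = λ·(6 - 7) - 8 ≡ 10. → (7, 10)
4P: (7, 10) + (12, 4). λ = (4 - 10)/(12 - 7) ≡ 7/5 mod 13. 5⁻¹ ≡ 8 (mod 13), so λ ≡ 4.
  x = λ² - 7 - 12 = 16 - 19 ≡ 10; y = λ·(7 - 10) - 10 ≡ 4. → (10, 4)
5P: (10, 4) + (12, 4). λ = (4 - 4)/(12 - 10) ≡ 0/2 mod 13. 2⁻¹ ≡ 7 (mod 13), so λ ≡ 0.
  x = λ² - 10 - 12 = 0 - 22 ≡ 4; y = λ·(10 - 4) - 4 ≡ 9. → (4, 9)
6P: (4, 9) + (12, 4). λ = (4 - 9)/(12 - 4) ≡ 8/8 mod 13. 8⁻¹ ≡ 5 (mod 13), so λ ≡ 1.
  x = λ² - 4 - 12 = 1 - 16 ≡ 11; y = λ·(4 - 11) - 9 ≡ 10. → (11, 10)
7P: (11, 10) + (12, 4). λ = (4 - 10)/(12 - 11) ≡ 7/1 mod 13. 1⁻¹ ≡ 1 (mod 13), so λ ≡ 7.
  x = λ² - 11 - 12 = 49 - 23 ≡ 0; y = λ·(11 - 0) - 10 ≡ 2. → (0, 2)
8P: (0, 2) + (12, 4). λ = (4 - 2)/(12 - 0) ≡ 2/12 mod 13. 12⁻¹ ≡ 12 (mod 13), so λ ≡ 11.
  x = λ² - 0 - 12 = 121 - 12 ≡ 5; y = λ·(0 - 5) - 2 ≡ 8. → (5, 8)
9P: (5, 8) + (12, 4). λ = (4 - 8)/(12 - 5) ≡ 9/7 mod 13. 7⁻¹ ≡ 2 (mod 13) since 7·2 = 14 ≡ 1, so λ ≡ 5.
  x = λ² - 5 - 12 = 25 - 17 ≡ 8; y = λ·(5 - 8) - 8 ≡ 3. → (8, 3)

(8, 3)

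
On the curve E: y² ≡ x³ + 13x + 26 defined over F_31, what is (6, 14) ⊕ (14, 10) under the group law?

(19, 8)

(6, 14) + (14, 10). λ = (10 - 14)/(14 - 6) ≡ 27/8 mod 31. 8⁻¹ ≡ 4 (mod 31), so λ ≡ 15.
  x = λ² - 6 - 14 = 225 - 20 ≡ 19; y = λ·(6 - 19) - 14 ≡ 8. → (19, 8)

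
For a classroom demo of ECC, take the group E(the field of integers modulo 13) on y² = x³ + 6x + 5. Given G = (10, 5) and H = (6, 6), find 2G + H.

First 2G:
Repeated addition: build up to 2G.
2G: tangent at (10, 5): λ = (3·10² + 6)/(2·5) ≡ 7/10. 10⁻¹ ≡ 4 (mod 13), so λ ≡ 7·4 ≡ 2.
  x = λ² - 10 - 10 = 4 - 20 ≡ 10; y = λ·(10 - 10) - 5 ≡ 8. → (10, 8)
2G = (10, 8).
Finally 2G + H:
(10, 8) + (6, 6). λ = (6 - 8)/(6 - 10) ≡ 11/9 mod 13. 9⁻¹ ≡ 3 (mod 13) since 9·3 = 27 ≡ 1, so λ ≡ 7.
  x = λ² - 10 - 6 = 49 - 16 ≡ 7; y = λ·(10 - 7) - 8 ≡ 0. → (7, 0)

(7, 0)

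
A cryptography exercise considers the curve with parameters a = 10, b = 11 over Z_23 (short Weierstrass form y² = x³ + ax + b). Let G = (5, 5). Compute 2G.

(22, 0)

tangent at (5, 5): λ = (3·5² + 10)/(2·5) ≡ 16/10. 10⁻¹ ≡ 7 (mod 23), so λ ≡ 16·7 ≡ 20.
  x = λ² - 5 - 5 = 400 - 10 ≡ 22; y = λ·(5 - 22) - 5 ≡ 0. → (22, 0)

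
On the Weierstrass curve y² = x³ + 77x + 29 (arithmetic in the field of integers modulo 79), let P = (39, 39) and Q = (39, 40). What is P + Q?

O

The two points share x = 39 and their y-coordinates satisfy 39 + 40 ≡ 0 (mod 79), so they are inverses. Their sum is O.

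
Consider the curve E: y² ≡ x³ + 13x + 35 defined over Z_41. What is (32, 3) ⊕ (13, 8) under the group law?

(39, 1)

(32, 3) + (13, 8). λ = (8 - 3)/(13 - 32) ≡ 5/22 mod 41. 22⁻¹ ≡ 28 (mod 41), so λ ≡ 17.
  x = λ² - 32 - 13 = 289 - 45 ≡ 39; y = λ·(32 - 39) - 3 ≡ 1. → (39, 1)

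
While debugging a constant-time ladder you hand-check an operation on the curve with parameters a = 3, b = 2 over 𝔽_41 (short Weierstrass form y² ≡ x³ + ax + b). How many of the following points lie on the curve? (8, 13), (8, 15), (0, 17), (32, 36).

3

(8, 13): 13² ≡ 5, rhs ≡ 5 → on.
(8, 15): 15² ≡ 20, rhs ≡ 5 → off.
(0, 17): 17² ≡ 2, rhs ≡ 2 → on.
(32, 36): 36² ≡ 25, rhs ≡ 25 → on.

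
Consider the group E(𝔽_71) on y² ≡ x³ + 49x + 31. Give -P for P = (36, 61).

(36, 10)

-(36, 61) = (36, -61 mod 71) = (36, 10).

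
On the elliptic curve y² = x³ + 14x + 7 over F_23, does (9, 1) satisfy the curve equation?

no

y² = 1² ≡ 1; x³ + 14x + 7 = 862 ≡ 11 (mod 23). 1 ≠ 11.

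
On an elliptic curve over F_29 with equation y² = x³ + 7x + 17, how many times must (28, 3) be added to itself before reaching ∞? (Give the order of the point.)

2P: tangent at (28, 3): λ = (3·28² + 7)/(2·3) ≡ 10/6. 6⁻¹ ≡ 5 (mod 29) since 6·5 = 30 ≡ 1, so λ ≡ 10·5 ≡ 21.
  x = λ² - 28 - 28 = 441 - 56 ≡ 8; y = λ·(28 - 8) - 3 ≡ 11. → (8, 11)
3P: (8, 11) + (28, 3). λ = (3 - 11)/(28 - 8) ≡ 21/20 mod 29. 20⁻¹ ≡ 16 (mod 29) since 20·16 = 320 ≡ 1, so λ ≡ 17.
  x = λ² - 8 - 28 = 289 - 36 ≡ 21; y = λ·(8 - 21) - 11 ≡ 0. → (21, 0)
4P: (21, 0) + (28, 3). λ = (3 - 0)/(28 - 21) ≡ 3/7 mod 29. 7⁻¹ ≡ 25 (mod 29), so λ ≡ 17.
  x = λ² - 21 - 28 = 289 - 49 ≡ 8; y = λ·(21 - 8) - 0 ≡ 18. → (8, 18)
5P: (8, 18) + (28, 3). λ = (3 - 18)/(28 - 8) ≡ 14/20 mod 29. 20⁻¹ ≡ 16 (mod 29), so λ ≡ 21.
  x = λ² - 8 - 28 = 441 - 36 ≡ 28; y = λ·(8 - 28) - 18 ≡ 26. → (28, 26)
6P: (28, 26) + (28, 3): same x and y₁ ≡ -y₂, so the sum is ∞.
6P = ∞, so the order is 6.

6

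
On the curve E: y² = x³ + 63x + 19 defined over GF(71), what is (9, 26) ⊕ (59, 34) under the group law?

(9, 26) + (59, 34). λ = (34 - 26)/(59 - 9) ≡ 8/50 mod 71. 50⁻¹ ≡ 27 (mod 71) since 50·27 = 1350 ≡ 1, so λ ≡ 3.
  x = λ² - 9 - 59 = 9 - 68 ≡ 12; y = λ·(9 - 12) - 26 ≡ 36. → (12, 36)

(12, 36)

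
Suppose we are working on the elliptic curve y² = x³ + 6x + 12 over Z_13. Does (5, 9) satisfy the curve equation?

y² = 9² ≡ 3; x³ + 6x + 12 = 167 ≡ 11 (mod 13). 3 ≠ 11.

no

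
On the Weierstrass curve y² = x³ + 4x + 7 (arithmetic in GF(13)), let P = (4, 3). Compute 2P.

(5, 10)

tangent at (4, 3): λ = (3·4² + 4)/(2·3) ≡ 0/6. 6⁻¹ ≡ 11 (mod 13), so λ ≡ 0·11 ≡ 0.
  x = λ² - 4 - 4 = 0 - 8 ≡ 5; y = λ·(4 - 5) - 3 ≡ 10. → (5, 10)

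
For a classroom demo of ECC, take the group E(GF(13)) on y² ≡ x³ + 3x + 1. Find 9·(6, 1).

Write G = (6, 1).
Double-and-add on 9 = (1001)₂. Start with G = (6, 1) for the leading 1-bit.
double: tangent at (6, 1): λ = (3·6² + 3)/(2·1) ≡ 7/2. 2⁻¹ ≡ 7 (mod 13), so λ ≡ 7·7 ≡ 10.
  x = λ² - 6 - 6 = 100 - 12 ≡ 10; y = λ·(6 - 10) - 1 ≡ 11. → (10, 11)
double: tangent at (10, 11): λ = (3·10² + 3)/(2·11) ≡ 4/9. 9⁻¹ ≡ 3 (mod 13) since 9·3 = 27 ≡ 1, so λ ≡ 4·3 ≡ 12.
  x = λ² - 10 - 10 = 144 - 20 ≡ 7; y = λ·(10 - 7) - 11 ≡ 12. → (7, 12)
double: tangent at (7, 12): λ = (3·7² + 3)/(2·12) ≡ 7/11. 11⁻¹ ≡ 6 (mod 13) since 11·6 = 66 ≡ 1, so λ ≡ 7·6 ≡ 3.
  x = λ² - 7 - 7 = 9 - 14 ≡ 8; y = λ·(7 - 8) - 12 ≡ 11. → (8, 11)
add G: (8, 11) + (6, 1). λ = (1 - 11)/(6 - 8) ≡ 3/11 mod 13. 11⁻¹ ≡ 6 (mod 13), so λ ≡ 5.
  x = λ² - 8 - 6 = 25 - 14 ≡ 11; y = λ·(8 - 11) - 11 ≡ 0. → (11, 0)

(11, 0)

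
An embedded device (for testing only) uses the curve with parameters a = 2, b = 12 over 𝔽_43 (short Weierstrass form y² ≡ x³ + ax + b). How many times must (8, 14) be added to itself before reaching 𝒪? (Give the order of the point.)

4

2P: tangent at (8, 14): λ = (3·8² + 2)/(2·14) ≡ 22/28. 28⁻¹ ≡ 20 (mod 43), so λ ≡ 22·20 ≡ 10.
  x = λ² - 8 - 8 = 100 - 16 ≡ 41; y = λ·(8 - 41) - 14 ≡ 0. → (41, 0)
3P: (41, 0) + (8, 14). λ = (14 - 0)/(8 - 41) ≡ 14/10 mod 43. 10⁻¹ ≡ 13 (mod 43), so λ ≡ 10.
  x = λ² - 41 - 8 = 100 - 49 ≡ 8; y = λ·(41 - 8) - 0 ≡ 29. → (8, 29)
4P: (8, 29) + (8, 14): same x and y₁ ≡ -y₂, so the sum is 𝒪.
4P = 𝒪, so the order is 4.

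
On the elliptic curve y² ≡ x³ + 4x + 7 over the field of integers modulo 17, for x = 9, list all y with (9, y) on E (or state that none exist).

none

x³ + 4x + 7 = 772 ≡ 7 (mod 17).
7 is a non-residue mod 17; no y exists.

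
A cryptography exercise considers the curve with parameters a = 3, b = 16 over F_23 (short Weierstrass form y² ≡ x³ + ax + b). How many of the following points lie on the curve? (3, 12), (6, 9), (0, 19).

(3, 12): 12² ≡ 6, rhs ≡ 6 → on.
(6, 9): 9² ≡ 12, rhs ≡ 20 → off.
(0, 19): 19² ≡ 16, rhs ≡ 16 → on.

2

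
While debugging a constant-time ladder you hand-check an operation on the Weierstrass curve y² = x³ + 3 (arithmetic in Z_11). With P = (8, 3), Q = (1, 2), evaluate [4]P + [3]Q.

First 4P:
Double-and-add on 4 = (100)₂. Start with P = (8, 3) for the leading 1-bit.
double: tangent at (8, 3): λ = (3·8² + 0)/(2·3) ≡ 5/6. 6⁻¹ ≡ 2 (mod 11) since 6·2 = 12 ≡ 1, so λ ≡ 5·2 ≡ 10.
  x = λ² - 8 - 8 = 100 - 16 ≡ 7; y = λ·(8 - 7) - 3 ≡ 7. → (7, 7)
double: tangent at (7, 7): λ = (3·7² + 0)/(2·7) ≡ 4/3. 3⁻¹ ≡ 4 (mod 11) since 3·4 = 12 ≡ 1, so λ ≡ 4·4 ≡ 5.
  x = λ² - 7 - 7 = 25 - 14 ≡ 0; y = λ·(7 - 0) - 7 ≡ 6. → (0, 6)
4P = (0, 6).
Next 3Q:
Repeated addition: build up to 3Q.
2Q: tangent at (1, 2): λ = (3·1² + 0)/(2·2) ≡ 3/4. 4⁻¹ ≡ 3 (mod 11), so λ ≡ 3·3 ≡ 9.
  x = λ² - 1 - 1 = 81 - 2 ≡ 2; y = λ·(1 - 2) - 2 ≡ 0. → (2, 0)
3Q: (2, 0) + (1, 2). λ = (2 - 0)/(1 - 2) ≡ 2/10 mod 11. 10⁻¹ ≡ 10 (mod 11), so λ ≡ 9.
  x = λ² - 2 - 1 = 81 - 3 ≡ 1; y = λ·(2 - 1) - 0 ≡ 9. → (1, 9)
3Q = (1, 9).
Finally 4P + 3Q:
(0, 6) + (1, 9). λ = (9 - 6)/(1 - 0) ≡ 3/1 mod 11. 1⁻¹ ≡ 1 (mod 11), so λ ≡ 3.
  x = λ² - 0 - 1 = 9 - 1 ≡ 8; y = λ·(0 - 8) - 6 ≡ 3. → (8, 3)

(8, 3)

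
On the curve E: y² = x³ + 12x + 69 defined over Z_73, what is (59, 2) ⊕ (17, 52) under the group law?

(59, 2) + (17, 52). λ = (52 - 2)/(17 - 59) ≡ 50/31 mod 73. 31⁻¹ ≡ 33 (mod 73), so λ ≡ 44.
  x = λ² - 59 - 17 = 1936 - 76 ≡ 35; y = λ·(59 - 35) - 2 ≡ 32. → (35, 32)

(35, 32)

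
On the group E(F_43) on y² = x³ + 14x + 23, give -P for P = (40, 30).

-(40, 30) = (40, -30 mod 43) = (40, 13).

(40, 13)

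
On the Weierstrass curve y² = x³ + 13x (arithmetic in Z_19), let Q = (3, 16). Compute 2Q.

(11, 12)

tangent at (3, 16): λ = (3·3² + 13)/(2·16) ≡ 2/13. 13⁻¹ ≡ 3 (mod 19) since 13·3 = 39 ≡ 1, so λ ≡ 2·3 ≡ 6.
  x = λ² - 3 - 3 = 36 - 6 ≡ 11; y = λ·(3 - 11) - 16 ≡ 12. → (11, 12)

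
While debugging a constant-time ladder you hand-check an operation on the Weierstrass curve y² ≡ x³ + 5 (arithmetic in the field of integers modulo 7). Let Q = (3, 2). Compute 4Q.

(6, 2)

Repeated addition: build up to 4Q.
2Q: tangent at (3, 2): λ = (3·3² + 0)/(2·2) ≡ 6/4. 4⁻¹ ≡ 2 (mod 7), so λ ≡ 6·2 ≡ 5.
  x = λ² - 3 - 3 = 25 - 6 ≡ 5; y = λ·(3 - 5) - 2 ≡ 2. → (5, 2)
3Q: (5, 2) + (3, 2). λ = (2 - 2)/(3 - 5) ≡ 0/5 mod 7. 5⁻¹ ≡ 3 (mod 7), so λ ≡ 0.
  x = λ² - 5 - 3 = 0 - 8 ≡ 6; y = λ·(5 - 6) - 2 ≡ 5. → (6, 5)
4Q: (6, 5) + (3, 2). λ = (2 - 5)/(3 - 6) ≡ 4/4 mod 7. 4⁻¹ ≡ 2 (mod 7), so λ ≡ 1.
  x = λ² - 6 - 3 = 1 - 9 ≡ 6; y = λ·(6 - 6) - 5 ≡ 2. → (6, 2)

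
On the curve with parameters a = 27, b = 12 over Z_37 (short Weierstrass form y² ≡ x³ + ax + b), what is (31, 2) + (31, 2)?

(11, 7)

tangent at (31, 2): λ = (3·31² + 27)/(2·2) ≡ 24/4. 4⁻¹ ≡ 28 (mod 37), so λ ≡ 24·28 ≡ 6.
  x = λ² - 31 - 31 = 36 - 62 ≡ 11; y = λ·(31 - 11) - 2 ≡ 7. → (11, 7)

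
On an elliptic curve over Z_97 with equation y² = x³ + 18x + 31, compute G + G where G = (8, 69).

tangent at (8, 69): λ = (3·8² + 18)/(2·69) ≡ 16/41. 41⁻¹ ≡ 71 (mod 97), so λ ≡ 16·71 ≡ 69.
  x = λ² - 8 - 8 = 4761 - 16 ≡ 89; y = λ·(8 - 89) - 69 ≡ 65. → (89, 65)

(89, 65)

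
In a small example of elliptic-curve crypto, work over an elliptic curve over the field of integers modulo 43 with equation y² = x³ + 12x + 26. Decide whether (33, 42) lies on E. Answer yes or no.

y² = 42² ≡ 1; x³ + 12x + 26 = 36359 ≡ 24 (mod 43). 1 ≠ 24.

no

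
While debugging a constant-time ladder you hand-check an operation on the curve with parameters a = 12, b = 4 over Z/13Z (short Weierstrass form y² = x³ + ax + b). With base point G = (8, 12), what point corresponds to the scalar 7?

(1, 2)

Double-and-add on 7 = (111)₂. Start with G = (8, 12) for the leading 1-bit.
double: tangent at (8, 12): λ = (3·8² + 12)/(2·12) ≡ 9/11. 11⁻¹ ≡ 6 (mod 13), so λ ≡ 9·6 ≡ 2.
  x = λ² - 8 - 8 = 4 - 16 ≡ 1; y = λ·(8 - 1) - 12 ≡ 2. → (1, 2)
add G: (1, 2) + (8, 12). λ = (12 - 2)/(8 - 1) ≡ 10/7 mod 13. 7⁻¹ ≡ 2 (mod 13) since 7·2 = 14 ≡ 1, so λ ≡ 7.
  x = λ² - 1 - 8 = 49 - 9 ≡ 1; y = λ·(1 - 1) - 2 ≡ 11. → (1, 11)
double: tangent at (1, 11): λ = (3·1² + 12)/(2·11) ≡ 2/9. 9⁻¹ ≡ 3 (mod 13), so λ ≡ 2·3 ≡ 6.
  x = λ² - 1 - 1 = 36 - 2 ≡ 8; y = λ·(1 - 8) - 11 ≡ 12. → (8, 12)
add G: tangent at (8, 12): λ = (3·8² + 12)/(2·12) ≡ 9/11. 11⁻¹ ≡ 6 (mod 13) since 11·6 = 66 ≡ 1, so λ ≡ 9·6 ≡ 2.
  x = λ² - 8 - 8 = 4 - 16 ≡ 1; y = λ·(8 - 1) - 12 ≡ 2. → (1, 2)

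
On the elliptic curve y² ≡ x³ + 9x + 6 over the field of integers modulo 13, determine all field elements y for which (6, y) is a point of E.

4, 9

x³ + 9x + 6 = 276 ≡ 3 (mod 13).
Square roots of 3 mod 13: 4 and 9 (since 4² = 16 ≡ 3).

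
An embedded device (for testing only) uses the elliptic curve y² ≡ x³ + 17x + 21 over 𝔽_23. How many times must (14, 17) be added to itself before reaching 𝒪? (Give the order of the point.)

2P: tangent at (14, 17): λ = (3·14² + 17)/(2·17) ≡ 7/11. 11⁻¹ ≡ 21 (mod 23) since 11·21 = 231 ≡ 1, so λ ≡ 7·21 ≡ 9.
  x = λ² - 14 - 14 = 81 - 28 ≡ 7; y = λ·(14 - 7) - 17 ≡ 0. → (7, 0)
3P: (7, 0) + (14, 17). λ = (17 - 0)/(14 - 7) ≡ 17/7 mod 23. 7⁻¹ ≡ 10 (mod 23) since 7·10 = 70 ≡ 1, so λ ≡ 9.
  x = λ² - 7 - 14 = 81 - 21 ≡ 14; y = λ·(7 - 14) - 0 ≡ 6. → (14, 6)
4P: (14, 6) + (14, 17): same x and y₁ ≡ -y₂, so the sum is 𝒪.
4P = 𝒪, so the order is 4.

4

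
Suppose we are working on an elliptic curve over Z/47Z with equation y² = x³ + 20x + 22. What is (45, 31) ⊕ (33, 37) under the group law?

(45, 31) + (33, 37). λ = (37 - 31)/(33 - 45) ≡ 6/35 mod 47. 35⁻¹ ≡ 43 (mod 47) since 35·43 = 1505 ≡ 1, so λ ≡ 23.
  x = λ² - 45 - 33 = 529 - 78 ≡ 28; y = λ·(45 - 28) - 31 ≡ 31. → (28, 31)

(28, 31)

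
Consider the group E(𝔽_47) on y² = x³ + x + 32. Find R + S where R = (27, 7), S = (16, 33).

(27, 7) + (16, 33). λ = (33 - 7)/(16 - 27) ≡ 26/36 mod 47. 36⁻¹ ≡ 17 (mod 47), so λ ≡ 19.
  x = λ² - 27 - 16 = 361 - 43 ≡ 36; y = λ·(27 - 36) - 7 ≡ 10. → (36, 10)

(36, 10)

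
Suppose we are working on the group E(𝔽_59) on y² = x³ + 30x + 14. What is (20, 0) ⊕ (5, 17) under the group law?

(56, 29)

(20, 0) + (5, 17). λ = (17 - 0)/(5 - 20) ≡ 17/44 mod 59. 44⁻¹ ≡ 55 (mod 59) since 44·55 = 2420 ≡ 1, so λ ≡ 50.
  x = λ² - 20 - 5 = 2500 - 25 ≡ 56; y = λ·(20 - 56) - 0 ≡ 29. → (56, 29)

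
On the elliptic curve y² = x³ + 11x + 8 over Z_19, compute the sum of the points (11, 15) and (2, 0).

(11, 15) + (2, 0). λ = (0 - 15)/(2 - 11) ≡ 4/10 mod 19. 10⁻¹ ≡ 2 (mod 19), so λ ≡ 8.
  x = λ² - 11 - 2 = 64 - 13 ≡ 13; y = λ·(11 - 13) - 15 ≡ 7. → (13, 7)

(13, 7)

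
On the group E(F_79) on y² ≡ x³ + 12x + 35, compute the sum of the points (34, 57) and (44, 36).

(22, 60)

(34, 57) + (44, 36). λ = (36 - 57)/(44 - 34) ≡ 58/10 mod 79. 10⁻¹ ≡ 8 (mod 79) since 10·8 = 80 ≡ 1, so λ ≡ 69.
  x = λ² - 34 - 44 = 4761 - 78 ≡ 22; y = λ·(34 - 22) - 57 ≡ 60. → (22, 60)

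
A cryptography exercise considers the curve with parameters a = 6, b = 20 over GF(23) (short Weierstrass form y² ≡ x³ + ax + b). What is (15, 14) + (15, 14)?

(22, 17)

tangent at (15, 14): λ = (3·15² + 6)/(2·14) ≡ 14/5. 5⁻¹ ≡ 14 (mod 23), so λ ≡ 14·14 ≡ 12.
  x = λ² - 15 - 15 = 144 - 30 ≡ 22; y = λ·(15 - 22) - 14 ≡ 17. → (22, 17)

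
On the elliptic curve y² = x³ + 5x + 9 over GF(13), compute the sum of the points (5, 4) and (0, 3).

(7, 6)

(5, 4) + (0, 3). λ = (3 - 4)/(0 - 5) ≡ 12/8 mod 13. 8⁻¹ ≡ 5 (mod 13), so λ ≡ 8.
  x = λ² - 5 - 0 = 64 - 5 ≡ 7; y = λ·(5 - 7) - 4 ≡ 6. → (7, 6)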